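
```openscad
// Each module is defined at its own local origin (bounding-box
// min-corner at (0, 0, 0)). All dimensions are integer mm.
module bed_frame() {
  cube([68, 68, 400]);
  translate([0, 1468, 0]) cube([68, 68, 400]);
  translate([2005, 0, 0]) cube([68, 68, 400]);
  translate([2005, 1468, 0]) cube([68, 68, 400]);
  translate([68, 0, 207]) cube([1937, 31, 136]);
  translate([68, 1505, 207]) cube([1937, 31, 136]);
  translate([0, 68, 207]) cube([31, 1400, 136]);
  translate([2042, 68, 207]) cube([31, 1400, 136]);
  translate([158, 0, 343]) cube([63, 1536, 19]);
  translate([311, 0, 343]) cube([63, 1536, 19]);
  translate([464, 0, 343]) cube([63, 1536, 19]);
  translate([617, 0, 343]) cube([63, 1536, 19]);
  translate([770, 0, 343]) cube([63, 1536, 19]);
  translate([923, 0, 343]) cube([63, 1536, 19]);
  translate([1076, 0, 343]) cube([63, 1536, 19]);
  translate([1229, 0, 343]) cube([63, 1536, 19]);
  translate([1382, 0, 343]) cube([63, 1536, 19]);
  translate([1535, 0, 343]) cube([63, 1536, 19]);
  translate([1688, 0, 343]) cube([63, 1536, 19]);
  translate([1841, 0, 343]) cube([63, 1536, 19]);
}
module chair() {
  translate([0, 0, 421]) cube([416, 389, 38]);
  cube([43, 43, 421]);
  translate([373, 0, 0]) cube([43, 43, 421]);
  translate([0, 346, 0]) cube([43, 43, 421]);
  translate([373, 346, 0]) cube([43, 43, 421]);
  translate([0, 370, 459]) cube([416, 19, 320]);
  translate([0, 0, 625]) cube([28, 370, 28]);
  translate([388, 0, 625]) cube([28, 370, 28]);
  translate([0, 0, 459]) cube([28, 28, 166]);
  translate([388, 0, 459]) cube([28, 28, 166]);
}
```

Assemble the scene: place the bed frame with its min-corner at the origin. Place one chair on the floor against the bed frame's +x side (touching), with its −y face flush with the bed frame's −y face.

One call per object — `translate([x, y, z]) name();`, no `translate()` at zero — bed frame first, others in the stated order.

bed_frame();
translate([2073, 0, 0]) chair();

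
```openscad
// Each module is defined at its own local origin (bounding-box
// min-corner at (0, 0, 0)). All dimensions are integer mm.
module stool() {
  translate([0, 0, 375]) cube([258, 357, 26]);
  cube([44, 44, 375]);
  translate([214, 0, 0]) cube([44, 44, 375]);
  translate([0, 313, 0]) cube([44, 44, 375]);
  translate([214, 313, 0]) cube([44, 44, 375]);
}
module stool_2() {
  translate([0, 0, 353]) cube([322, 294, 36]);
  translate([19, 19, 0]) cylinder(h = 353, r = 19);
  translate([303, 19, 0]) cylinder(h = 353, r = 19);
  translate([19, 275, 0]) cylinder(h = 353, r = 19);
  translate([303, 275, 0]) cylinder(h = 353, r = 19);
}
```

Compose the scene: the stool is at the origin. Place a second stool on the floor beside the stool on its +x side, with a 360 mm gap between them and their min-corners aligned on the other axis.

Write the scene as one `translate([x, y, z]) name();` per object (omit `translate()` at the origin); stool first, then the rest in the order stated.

stool();
translate([618, 0, 0]) stool_2();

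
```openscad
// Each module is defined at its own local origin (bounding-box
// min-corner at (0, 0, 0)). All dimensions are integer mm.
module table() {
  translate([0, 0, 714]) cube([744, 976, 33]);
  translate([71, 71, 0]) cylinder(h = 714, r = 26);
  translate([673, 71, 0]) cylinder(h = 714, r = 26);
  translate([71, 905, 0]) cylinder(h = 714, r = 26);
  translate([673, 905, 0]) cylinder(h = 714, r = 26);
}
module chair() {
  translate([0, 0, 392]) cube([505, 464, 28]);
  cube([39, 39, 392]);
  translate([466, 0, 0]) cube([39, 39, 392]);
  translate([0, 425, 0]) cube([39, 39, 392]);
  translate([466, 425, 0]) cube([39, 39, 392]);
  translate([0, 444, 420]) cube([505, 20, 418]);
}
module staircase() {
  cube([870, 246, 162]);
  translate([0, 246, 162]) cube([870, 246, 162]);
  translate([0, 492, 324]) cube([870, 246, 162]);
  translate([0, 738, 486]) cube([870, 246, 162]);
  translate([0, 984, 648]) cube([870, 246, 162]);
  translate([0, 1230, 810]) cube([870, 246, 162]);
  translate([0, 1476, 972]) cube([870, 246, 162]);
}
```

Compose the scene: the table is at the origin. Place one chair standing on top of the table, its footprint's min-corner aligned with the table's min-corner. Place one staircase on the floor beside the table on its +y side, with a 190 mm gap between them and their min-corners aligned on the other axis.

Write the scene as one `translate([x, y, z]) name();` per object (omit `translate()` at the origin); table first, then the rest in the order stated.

table();
translate([0, 0, 747]) chair();
translate([0, 1166, 0]) staircase();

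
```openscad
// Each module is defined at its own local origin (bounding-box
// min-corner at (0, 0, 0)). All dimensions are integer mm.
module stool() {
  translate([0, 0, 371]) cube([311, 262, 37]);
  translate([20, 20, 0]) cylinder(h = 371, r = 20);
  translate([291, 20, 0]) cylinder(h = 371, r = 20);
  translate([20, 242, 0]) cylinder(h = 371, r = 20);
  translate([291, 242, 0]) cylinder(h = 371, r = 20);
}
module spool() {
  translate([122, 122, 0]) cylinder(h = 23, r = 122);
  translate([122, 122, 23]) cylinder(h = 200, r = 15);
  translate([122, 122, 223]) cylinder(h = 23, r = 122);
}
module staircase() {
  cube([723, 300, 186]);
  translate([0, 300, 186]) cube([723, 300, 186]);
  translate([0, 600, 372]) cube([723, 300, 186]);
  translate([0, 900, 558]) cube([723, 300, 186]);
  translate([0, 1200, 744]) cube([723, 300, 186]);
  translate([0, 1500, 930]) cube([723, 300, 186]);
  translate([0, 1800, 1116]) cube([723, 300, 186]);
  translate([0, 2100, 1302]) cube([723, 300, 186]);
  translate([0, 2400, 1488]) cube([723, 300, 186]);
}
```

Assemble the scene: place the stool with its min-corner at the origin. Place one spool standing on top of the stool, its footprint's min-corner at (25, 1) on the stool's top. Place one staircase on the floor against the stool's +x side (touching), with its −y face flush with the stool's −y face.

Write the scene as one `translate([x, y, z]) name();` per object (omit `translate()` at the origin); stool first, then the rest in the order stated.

stool();
translate([25, 1, 408]) spool();
translate([311, 0, 0]) staircase();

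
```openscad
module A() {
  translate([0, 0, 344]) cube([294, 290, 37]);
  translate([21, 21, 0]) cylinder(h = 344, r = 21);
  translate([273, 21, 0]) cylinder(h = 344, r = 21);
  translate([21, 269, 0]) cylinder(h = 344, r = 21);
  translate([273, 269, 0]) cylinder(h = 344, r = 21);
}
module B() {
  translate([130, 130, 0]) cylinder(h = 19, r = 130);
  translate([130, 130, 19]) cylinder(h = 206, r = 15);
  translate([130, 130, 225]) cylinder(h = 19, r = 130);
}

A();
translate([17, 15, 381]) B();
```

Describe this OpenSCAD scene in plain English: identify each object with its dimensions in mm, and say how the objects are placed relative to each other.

A is a simple wooden stool: a rectangular seat 294 mm (x) by 290 mm (y), 37 mm thick, top face at z = 381 mm, on four round legs, each 42 mm in diameter. The legs rest on z = 0, each leg's axis is inset half a diameter from the nearest pair of seat edges (so the leg's bounding box is flush with the corner).

B is a spool: two coaxial disc flanges of radius 130 mm and thickness 19 mm, joined by a core cylinder of radius 15 mm and height 206 mm. The lower flange rests on z = 0 and the three cylinders share a vertical axis.

The spool is on top of the stool, centred.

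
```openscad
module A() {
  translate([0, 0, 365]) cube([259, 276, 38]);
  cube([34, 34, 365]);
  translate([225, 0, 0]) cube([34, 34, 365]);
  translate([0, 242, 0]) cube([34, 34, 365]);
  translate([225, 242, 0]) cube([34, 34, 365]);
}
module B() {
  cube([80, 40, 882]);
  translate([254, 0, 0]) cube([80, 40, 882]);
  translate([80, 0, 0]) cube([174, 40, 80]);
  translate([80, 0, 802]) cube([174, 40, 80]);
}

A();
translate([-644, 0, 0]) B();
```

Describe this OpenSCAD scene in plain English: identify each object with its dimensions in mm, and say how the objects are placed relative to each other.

A is a simple wooden stool: a rectangular seat 259 mm (x) by 276 mm (y), 38 mm thick, top face at z = 403 mm, on four square legs, each 34×34 mm in cross-section. The legs rest on z = 0, each flush with a corner of the seat.

B is a picture frame with a 174×722 mm rectangular opening (x by z) and a uniform 80 mm border on every side. Frame depth is 40 mm along y. It is built from two vertical stiles running the full outside height and two horizontal rails spanning the gap between the stiles.

The picture frame is on the floor beside the stool on its −x side.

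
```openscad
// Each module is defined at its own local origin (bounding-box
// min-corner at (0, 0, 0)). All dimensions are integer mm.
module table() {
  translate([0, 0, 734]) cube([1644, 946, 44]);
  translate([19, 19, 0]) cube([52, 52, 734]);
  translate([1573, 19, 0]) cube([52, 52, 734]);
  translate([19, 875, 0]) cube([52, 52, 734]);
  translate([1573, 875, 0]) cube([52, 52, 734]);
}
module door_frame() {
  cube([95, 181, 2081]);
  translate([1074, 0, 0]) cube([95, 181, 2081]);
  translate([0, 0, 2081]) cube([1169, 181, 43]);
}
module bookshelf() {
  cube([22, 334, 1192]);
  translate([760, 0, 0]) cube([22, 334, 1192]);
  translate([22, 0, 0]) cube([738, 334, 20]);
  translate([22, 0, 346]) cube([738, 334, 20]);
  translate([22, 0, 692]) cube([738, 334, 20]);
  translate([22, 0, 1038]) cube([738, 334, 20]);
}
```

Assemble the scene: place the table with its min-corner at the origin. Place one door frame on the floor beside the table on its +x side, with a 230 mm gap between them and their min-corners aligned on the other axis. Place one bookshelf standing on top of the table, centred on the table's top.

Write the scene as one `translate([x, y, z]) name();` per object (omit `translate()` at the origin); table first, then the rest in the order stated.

table();
translate([1874, 0, 0]) door_frame();
translate([431, 306, 778]) bookshelf();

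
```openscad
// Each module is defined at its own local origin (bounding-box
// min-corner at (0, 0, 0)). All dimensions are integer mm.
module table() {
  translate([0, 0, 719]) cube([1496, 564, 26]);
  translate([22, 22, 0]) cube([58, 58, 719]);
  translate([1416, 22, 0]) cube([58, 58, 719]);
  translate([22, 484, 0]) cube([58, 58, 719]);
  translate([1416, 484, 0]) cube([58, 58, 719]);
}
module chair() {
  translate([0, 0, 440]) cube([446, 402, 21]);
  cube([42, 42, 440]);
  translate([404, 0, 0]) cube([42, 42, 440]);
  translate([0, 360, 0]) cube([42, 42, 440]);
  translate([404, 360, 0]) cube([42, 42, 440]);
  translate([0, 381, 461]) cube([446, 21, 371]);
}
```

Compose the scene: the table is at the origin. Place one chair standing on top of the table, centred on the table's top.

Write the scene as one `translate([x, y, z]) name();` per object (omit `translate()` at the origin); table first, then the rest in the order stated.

table();
translate([525, 81, 745]) chair();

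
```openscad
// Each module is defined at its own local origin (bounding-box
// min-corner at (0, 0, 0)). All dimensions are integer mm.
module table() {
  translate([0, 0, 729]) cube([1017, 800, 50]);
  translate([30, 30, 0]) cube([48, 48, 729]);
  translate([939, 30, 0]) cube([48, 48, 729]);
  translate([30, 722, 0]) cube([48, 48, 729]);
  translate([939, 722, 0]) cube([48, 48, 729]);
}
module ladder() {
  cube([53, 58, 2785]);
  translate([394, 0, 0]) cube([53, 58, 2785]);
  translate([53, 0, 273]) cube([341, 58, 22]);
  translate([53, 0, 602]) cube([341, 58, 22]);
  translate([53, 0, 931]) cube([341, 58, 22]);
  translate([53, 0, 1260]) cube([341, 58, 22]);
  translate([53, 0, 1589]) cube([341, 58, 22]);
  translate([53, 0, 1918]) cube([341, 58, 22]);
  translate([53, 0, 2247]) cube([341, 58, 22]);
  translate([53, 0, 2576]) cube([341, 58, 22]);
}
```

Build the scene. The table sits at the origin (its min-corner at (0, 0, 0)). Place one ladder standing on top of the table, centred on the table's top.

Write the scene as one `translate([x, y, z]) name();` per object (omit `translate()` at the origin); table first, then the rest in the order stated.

table();
translate([285, 371, 779]) ladder();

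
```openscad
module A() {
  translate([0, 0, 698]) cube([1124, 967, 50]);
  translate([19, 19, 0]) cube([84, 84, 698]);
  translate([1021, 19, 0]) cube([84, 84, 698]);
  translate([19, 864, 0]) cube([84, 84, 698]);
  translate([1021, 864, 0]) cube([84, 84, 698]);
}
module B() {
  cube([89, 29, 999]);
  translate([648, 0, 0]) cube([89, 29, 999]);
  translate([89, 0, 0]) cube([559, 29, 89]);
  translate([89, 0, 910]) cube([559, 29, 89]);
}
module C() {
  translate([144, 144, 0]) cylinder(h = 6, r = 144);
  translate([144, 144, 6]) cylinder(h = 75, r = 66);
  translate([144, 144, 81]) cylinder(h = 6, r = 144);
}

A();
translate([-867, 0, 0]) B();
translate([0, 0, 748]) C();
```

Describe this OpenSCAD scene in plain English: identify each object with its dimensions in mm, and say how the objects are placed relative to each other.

A is a table with a 1124×967 mm rectangular top, 50 mm thick, top surface at z = 748 mm, supported by four 84×84 mm square legs, each inset 19 mm from the nearest pair of top edges, running from the floor.

B is a rectangular picture frame lying in the x–z plane (depth along y). The opening is 559 mm wide (x) by 821 mm tall (z), surrounded by a border 89 mm wide on all four sides. The frame is 29 mm deep and is made of two full-height vertical stiles with two horizontal rails fitted between them.

C is a spool: two coaxial disc flanges of radius 144 mm and thickness 6 mm, joined by a core cylinder of radius 66 mm and height 75 mm. The lower flange rests on z = 0 and the three cylinders share a vertical axis.

The picture frame is on the floor beside the table on its −x side. The spool is on top of the table.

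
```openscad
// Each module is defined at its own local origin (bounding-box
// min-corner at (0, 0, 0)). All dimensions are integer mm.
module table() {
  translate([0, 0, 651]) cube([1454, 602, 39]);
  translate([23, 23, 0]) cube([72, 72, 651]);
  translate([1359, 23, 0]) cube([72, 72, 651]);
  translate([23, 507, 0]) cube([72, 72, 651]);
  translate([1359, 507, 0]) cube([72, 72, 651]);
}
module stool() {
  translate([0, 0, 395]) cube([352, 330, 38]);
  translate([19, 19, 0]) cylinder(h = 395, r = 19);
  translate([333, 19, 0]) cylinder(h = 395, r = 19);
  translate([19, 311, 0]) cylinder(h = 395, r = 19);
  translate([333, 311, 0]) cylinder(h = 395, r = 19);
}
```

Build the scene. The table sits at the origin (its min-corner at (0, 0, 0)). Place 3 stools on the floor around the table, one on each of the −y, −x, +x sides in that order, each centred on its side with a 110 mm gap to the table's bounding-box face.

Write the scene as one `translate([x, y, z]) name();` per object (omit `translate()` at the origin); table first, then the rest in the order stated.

table();
translate([551, -440, 0]) stool();
translate([-462, 136, 0]) stool();
translate([1564, 136, 0]) stool();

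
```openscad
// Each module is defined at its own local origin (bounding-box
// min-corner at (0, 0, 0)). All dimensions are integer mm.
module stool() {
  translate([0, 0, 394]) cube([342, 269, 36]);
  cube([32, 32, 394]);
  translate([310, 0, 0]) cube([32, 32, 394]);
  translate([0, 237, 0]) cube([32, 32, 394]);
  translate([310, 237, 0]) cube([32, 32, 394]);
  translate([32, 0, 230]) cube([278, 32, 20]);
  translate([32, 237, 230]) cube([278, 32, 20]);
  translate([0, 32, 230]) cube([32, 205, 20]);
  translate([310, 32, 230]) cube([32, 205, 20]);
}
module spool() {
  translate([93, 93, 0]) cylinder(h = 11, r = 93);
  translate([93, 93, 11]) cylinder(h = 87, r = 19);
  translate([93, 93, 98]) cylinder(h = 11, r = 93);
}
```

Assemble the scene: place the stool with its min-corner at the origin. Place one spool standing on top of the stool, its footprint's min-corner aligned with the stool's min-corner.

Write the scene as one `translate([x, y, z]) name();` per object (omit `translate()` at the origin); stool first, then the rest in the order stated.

stool();
translate([0, 0, 430]) spool();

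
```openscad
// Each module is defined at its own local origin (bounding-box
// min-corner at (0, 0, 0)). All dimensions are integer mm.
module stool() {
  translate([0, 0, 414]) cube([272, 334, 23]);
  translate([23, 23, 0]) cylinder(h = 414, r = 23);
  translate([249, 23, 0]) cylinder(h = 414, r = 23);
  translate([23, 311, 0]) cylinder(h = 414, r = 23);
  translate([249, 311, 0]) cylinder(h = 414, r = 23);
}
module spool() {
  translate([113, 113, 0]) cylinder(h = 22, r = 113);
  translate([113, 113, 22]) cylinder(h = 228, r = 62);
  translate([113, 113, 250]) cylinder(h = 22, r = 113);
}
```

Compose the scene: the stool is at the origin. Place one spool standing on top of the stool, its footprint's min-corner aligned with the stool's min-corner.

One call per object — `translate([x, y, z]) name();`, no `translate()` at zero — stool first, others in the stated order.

stool();
translate([0, 0, 437]) spool();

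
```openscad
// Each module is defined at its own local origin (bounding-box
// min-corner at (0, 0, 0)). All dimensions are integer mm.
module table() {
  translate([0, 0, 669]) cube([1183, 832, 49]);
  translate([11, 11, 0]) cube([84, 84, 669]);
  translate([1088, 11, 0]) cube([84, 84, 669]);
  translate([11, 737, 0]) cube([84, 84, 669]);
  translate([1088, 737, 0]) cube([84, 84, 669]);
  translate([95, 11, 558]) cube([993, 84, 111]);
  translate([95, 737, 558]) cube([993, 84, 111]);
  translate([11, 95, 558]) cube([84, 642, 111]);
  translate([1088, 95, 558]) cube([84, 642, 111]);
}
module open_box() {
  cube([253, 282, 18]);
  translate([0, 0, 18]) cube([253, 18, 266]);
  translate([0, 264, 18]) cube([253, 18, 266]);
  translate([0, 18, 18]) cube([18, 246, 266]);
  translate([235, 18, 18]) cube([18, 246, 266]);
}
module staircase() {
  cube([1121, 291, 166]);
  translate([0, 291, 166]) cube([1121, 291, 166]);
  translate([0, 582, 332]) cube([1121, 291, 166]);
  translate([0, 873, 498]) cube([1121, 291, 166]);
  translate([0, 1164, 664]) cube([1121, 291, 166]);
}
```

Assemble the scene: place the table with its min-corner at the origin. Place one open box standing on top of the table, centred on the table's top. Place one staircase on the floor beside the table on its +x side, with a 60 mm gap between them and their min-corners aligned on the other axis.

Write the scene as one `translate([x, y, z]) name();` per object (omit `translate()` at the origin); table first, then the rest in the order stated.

table();
translate([465, 275, 718]) open_box();
translate([1243, 0, 0]) staircase();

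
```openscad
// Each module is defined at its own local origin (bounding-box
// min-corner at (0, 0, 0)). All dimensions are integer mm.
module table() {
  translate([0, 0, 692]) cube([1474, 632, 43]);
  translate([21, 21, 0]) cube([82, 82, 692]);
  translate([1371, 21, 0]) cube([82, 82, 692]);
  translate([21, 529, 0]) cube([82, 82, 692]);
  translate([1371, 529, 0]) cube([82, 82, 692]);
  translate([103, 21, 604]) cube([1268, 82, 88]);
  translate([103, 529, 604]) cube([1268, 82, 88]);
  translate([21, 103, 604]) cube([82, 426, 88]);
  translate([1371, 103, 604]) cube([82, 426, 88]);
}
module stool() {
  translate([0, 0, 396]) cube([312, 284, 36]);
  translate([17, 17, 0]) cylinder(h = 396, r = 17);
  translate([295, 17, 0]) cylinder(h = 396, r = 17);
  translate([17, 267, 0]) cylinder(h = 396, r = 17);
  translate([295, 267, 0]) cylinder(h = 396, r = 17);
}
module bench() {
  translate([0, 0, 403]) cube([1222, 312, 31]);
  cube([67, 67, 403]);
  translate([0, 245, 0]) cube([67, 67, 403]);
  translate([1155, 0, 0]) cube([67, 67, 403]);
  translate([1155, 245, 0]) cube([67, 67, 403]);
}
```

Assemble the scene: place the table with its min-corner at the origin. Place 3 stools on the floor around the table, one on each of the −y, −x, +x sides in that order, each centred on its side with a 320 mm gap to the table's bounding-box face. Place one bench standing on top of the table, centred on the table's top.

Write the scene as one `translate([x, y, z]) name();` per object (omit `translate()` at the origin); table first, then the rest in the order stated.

table();
translate([581, -604, 0]) stool();
translate([-632, 174, 0]) stool();
translate([1794, 174, 0]) stool();
translate([126, 160, 735]) bench();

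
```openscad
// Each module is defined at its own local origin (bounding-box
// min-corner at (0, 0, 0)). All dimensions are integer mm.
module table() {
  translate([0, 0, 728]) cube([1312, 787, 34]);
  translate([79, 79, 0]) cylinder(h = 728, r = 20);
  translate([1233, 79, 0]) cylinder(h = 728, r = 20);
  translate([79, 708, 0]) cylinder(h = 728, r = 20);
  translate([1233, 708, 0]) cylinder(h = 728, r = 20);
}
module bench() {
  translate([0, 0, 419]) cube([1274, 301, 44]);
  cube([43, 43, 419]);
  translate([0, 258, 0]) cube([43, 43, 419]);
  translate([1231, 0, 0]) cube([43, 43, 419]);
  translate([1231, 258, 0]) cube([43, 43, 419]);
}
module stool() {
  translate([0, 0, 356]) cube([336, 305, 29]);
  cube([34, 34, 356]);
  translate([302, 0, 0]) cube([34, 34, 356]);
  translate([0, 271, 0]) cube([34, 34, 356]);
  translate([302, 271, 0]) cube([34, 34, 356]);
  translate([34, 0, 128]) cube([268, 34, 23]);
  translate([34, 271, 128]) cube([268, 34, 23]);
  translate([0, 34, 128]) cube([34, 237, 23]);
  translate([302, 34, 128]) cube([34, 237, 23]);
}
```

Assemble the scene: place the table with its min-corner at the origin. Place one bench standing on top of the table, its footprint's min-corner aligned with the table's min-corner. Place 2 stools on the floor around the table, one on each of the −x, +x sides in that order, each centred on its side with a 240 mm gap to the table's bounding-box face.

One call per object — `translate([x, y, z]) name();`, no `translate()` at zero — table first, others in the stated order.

table();
translate([0, 0, 762]) bench();
translate([-576, 241, 0]) stool();
translate([1552, 241, 0]) stool();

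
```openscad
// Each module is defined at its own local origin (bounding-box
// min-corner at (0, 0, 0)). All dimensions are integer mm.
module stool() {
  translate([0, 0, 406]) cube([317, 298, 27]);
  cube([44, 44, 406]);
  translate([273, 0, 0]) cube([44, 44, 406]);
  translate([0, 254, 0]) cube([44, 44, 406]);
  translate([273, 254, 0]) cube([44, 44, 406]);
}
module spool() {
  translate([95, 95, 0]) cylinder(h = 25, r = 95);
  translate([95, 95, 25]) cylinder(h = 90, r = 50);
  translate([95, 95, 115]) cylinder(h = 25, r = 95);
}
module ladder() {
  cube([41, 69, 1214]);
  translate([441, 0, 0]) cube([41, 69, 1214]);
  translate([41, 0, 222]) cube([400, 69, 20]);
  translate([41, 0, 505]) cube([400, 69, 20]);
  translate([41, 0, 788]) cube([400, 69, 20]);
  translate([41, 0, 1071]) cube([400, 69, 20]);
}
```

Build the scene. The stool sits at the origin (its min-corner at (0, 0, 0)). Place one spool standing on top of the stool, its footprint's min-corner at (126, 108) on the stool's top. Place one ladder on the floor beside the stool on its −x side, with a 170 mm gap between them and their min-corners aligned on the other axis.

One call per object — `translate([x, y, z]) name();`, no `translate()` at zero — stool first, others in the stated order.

stool();
translate([126, 108, 433]) spool();
translate([-652, 0, 0]) ladder();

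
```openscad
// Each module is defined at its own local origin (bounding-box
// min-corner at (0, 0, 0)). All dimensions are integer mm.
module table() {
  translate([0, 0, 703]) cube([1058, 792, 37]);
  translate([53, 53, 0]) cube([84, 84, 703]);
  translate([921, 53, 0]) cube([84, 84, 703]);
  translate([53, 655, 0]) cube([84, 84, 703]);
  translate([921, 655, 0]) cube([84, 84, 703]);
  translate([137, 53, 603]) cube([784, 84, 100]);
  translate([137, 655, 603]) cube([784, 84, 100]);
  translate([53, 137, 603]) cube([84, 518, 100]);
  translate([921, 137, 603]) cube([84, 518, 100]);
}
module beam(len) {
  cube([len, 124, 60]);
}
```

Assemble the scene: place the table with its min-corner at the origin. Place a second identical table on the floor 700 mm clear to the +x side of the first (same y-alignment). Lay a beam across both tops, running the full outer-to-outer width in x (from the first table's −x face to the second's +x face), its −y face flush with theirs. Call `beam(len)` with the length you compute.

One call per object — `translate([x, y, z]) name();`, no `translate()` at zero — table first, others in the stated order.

table();
translate([1758, 0, 0]) table();
translate([0, 0, 740]) beam(2816);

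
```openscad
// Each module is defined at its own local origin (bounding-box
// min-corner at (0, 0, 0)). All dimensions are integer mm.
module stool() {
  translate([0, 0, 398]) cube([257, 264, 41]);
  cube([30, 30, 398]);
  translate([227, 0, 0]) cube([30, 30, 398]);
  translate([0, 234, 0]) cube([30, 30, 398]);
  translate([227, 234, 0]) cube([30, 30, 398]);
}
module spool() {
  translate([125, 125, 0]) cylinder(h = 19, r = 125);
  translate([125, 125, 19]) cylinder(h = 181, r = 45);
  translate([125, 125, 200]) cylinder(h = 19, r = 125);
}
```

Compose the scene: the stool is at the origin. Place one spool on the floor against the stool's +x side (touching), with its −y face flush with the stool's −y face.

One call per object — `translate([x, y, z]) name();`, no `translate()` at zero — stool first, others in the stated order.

stool();
translate([257, 0, 0]) spool();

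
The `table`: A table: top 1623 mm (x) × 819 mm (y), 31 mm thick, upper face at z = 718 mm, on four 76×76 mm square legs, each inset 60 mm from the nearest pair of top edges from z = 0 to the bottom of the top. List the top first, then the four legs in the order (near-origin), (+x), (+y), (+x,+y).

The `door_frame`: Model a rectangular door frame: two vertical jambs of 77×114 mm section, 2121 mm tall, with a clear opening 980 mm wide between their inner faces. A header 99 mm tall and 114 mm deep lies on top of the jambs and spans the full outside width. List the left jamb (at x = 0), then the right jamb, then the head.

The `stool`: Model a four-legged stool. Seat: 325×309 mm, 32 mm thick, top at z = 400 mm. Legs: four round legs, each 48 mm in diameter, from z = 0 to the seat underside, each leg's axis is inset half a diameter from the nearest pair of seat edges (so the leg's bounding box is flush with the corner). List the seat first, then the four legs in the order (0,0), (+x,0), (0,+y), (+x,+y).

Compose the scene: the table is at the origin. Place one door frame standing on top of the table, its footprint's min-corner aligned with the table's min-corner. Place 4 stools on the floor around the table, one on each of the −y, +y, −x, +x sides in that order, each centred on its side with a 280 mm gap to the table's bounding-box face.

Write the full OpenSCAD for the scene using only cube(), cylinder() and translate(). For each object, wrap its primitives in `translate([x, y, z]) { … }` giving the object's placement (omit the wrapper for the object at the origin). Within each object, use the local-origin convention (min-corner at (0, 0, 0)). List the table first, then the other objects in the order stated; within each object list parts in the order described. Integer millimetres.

translate([0, 0, 687]) cube([1623, 819, 31]);
translate([60, 60, 0]) cube([76, 76, 687]);
translate([1487, 60, 0]) cube([76, 76, 687]);
translate([60, 683, 0]) cube([76, 76, 687]);
translate([1487, 683, 0]) cube([76, 76, 687]);
translate([0, 0, 718]) {
  cube([77, 114, 2121]);
  translate([1057, 0, 0]) cube([77, 114, 2121]);
  translate([0, 0, 2121]) cube([1134, 114, 99]);
}
translate([649, -589, 0]) {
  translate([0, 0, 368]) cube([325, 309, 32]);
  translate([24, 24, 0]) cylinder(h = 368, r = 24);
  translate([301, 24, 0]) cylinder(h = 368, r = 24);
  translate([24, 285, 0]) cylinder(h = 368, r = 24);
  translate([301, 285, 0]) cylinder(h = 368, r = 24);
}
translate([649, 1099, 0]) {
  translate([0, 0, 368]) cube([325, 309, 32]);
  translate([24, 24, 0]) cylinder(h = 368, r = 24);
  translate([301, 24, 0]) cylinder(h = 368, r = 24);
  translate([24, 285, 0]) cylinder(h = 368, r = 24);
  translate([301, 285, 0]) cylinder(h = 368, r = 24);
}
translate([-605, 255, 0]) {
  translate([0, 0, 368]) cube([325, 309, 32]);
  translate([24, 24, 0]) cylinder(h = 368, r = 24);
  translate([301, 24, 0]) cylinder(h = 368, r = 24);
  translate([24, 285, 0]) cylinder(h = 368, r = 24);
  translate([301, 285, 0]) cylinder(h = 368, r = 24);
}
translate([1903, 255, 0]) {
  translate([0, 0, 368]) cube([325, 309, 32]);
  translate([24, 24, 0]) cylinder(h = 368, r = 24);
  translate([301, 24, 0]) cylinder(h = 368, r = 24);
  translate([24, 285, 0]) cylinder(h = 368, r = 24);
  translate([301, 285, 0]) cylinder(h = 368, r = 24);
}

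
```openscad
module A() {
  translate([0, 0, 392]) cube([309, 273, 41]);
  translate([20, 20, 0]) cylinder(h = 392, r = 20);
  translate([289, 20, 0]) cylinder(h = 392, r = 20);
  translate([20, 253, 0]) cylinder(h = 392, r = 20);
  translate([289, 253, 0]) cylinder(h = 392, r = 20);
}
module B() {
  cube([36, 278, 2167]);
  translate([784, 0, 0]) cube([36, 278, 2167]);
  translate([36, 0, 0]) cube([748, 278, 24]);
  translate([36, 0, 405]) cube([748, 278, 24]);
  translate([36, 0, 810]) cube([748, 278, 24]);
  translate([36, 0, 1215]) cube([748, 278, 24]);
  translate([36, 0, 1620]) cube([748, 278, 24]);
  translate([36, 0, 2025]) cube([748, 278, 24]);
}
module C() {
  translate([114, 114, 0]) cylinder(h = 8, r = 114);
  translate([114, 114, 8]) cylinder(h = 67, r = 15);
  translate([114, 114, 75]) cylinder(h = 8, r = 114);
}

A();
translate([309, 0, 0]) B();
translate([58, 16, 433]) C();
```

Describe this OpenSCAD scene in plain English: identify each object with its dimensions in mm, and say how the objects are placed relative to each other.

A is a simple wooden stool: a rectangular seat 309 mm (x) by 273 mm (y), 41 mm thick, top face at z = 433 mm, on four round legs, each 40 mm in diameter. The legs rest on z = 0, each leg's axis is inset half a diameter from the nearest pair of seat edges (so the leg's bounding box is flush with the corner).

B is a bookshelf 820 mm wide overall, 278 mm deep and 2167 mm tall. The two sides are 36 mm thick vertical panels. 6 horizontal shelves of 24 mm thickness span between the inner faces of the sides; the lowest shelf sits on the floor and shelves are stacked with a clear vertical gap of 381 mm between each pair.

C is a spool: two coaxial disc flanges of radius 114 mm and thickness 8 mm, joined by a core cylinder of radius 15 mm and height 67 mm. The lower flange rests on z = 0 and the three cylinders share a vertical axis.

The bookshelf is against the stool's +x side, with their −y faces flush. The spool is on top of the stool.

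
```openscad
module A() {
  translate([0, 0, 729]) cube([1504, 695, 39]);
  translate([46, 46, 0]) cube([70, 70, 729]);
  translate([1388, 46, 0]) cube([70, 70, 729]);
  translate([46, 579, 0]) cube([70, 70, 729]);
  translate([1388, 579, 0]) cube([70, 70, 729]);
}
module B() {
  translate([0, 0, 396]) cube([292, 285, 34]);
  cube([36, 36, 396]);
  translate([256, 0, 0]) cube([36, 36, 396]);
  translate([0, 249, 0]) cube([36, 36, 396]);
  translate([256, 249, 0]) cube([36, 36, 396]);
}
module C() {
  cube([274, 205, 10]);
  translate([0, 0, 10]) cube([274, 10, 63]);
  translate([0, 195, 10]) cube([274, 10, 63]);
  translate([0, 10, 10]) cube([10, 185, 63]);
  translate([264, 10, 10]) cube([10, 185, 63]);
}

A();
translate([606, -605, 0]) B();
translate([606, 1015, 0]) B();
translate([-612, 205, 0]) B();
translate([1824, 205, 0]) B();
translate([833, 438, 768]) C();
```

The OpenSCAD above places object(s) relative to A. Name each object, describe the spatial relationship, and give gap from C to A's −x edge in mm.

A is a table. B is a stool. C is an open box. Four stools sit around the table at the −y, +y, −x, +x sides. The open box is on top of the table. The gap from the open box to the table's −x edge is 833 mm.

The open box's min-x is at 833; the table's min-x is 0; gap = 833 mm.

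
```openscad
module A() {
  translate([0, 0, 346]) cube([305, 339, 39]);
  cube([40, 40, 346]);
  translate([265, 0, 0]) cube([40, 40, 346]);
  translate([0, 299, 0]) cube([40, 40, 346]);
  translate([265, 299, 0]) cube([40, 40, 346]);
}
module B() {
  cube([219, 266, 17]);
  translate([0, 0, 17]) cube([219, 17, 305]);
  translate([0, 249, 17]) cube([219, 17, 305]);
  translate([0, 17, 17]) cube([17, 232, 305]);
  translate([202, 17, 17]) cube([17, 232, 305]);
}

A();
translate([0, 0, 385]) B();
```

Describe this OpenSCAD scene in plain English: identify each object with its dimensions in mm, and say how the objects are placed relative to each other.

A is a four-legged stool. The seat is a 305×339×39 mm slab whose top surface is at z = 385 mm; four square legs, each 40×40 mm in cross-section, run from the floor (z = 0) to the underside of the seat, each flush with a corner of the seat.

B is an open-topped rectangular box: outside dimensions 219×266×322 mm, with a uniform wall and base thickness of 17 mm. The base is a full 219×266 slab on the floor; four walls sit on top of the base. The front and back walls (the −y and +y sides) span the full width; the two side walls fit between them.

The open box is on top of the stool.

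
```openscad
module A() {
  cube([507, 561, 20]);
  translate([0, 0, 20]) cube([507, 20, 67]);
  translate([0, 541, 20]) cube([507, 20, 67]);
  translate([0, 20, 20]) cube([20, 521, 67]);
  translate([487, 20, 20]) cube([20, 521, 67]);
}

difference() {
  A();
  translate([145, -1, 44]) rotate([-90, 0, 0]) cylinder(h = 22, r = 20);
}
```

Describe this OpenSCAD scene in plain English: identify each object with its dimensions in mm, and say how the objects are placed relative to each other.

A is an open storage box with external size 507×561×87 mm and wall thickness 20 mm (the base is also 20 mm thick). The base covers the whole footprint; the four walls stand on the base, with the y-facing walls full-width and the x-facing walls fitting between their inner faces.

The open box has a circular hole of radius 20 mm through its front wall, centred at (x = 145, z = 44).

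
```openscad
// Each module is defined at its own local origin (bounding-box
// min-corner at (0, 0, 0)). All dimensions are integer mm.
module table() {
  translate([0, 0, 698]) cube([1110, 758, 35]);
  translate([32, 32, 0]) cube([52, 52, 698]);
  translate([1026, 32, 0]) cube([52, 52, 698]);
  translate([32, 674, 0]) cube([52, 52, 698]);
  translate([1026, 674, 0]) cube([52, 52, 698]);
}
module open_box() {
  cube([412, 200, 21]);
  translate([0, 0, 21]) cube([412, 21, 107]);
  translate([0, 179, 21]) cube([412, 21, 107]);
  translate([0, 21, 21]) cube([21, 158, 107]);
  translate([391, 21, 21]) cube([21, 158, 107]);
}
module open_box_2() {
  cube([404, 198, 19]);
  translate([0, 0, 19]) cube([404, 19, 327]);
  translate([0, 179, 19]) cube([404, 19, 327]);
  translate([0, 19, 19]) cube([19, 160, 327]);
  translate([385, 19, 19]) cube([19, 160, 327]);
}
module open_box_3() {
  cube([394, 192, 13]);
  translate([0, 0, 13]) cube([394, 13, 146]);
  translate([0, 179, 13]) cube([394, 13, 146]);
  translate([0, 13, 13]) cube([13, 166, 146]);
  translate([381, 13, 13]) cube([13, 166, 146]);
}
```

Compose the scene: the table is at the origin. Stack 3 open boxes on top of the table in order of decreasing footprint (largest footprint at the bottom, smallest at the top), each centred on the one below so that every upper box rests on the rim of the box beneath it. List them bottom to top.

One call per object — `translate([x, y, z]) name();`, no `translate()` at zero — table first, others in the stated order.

table();
translate([349, 279, 733]) open_box();
translate([353, 280, 861]) open_box_2();
translate([358, 283, 1207]) open_box_3();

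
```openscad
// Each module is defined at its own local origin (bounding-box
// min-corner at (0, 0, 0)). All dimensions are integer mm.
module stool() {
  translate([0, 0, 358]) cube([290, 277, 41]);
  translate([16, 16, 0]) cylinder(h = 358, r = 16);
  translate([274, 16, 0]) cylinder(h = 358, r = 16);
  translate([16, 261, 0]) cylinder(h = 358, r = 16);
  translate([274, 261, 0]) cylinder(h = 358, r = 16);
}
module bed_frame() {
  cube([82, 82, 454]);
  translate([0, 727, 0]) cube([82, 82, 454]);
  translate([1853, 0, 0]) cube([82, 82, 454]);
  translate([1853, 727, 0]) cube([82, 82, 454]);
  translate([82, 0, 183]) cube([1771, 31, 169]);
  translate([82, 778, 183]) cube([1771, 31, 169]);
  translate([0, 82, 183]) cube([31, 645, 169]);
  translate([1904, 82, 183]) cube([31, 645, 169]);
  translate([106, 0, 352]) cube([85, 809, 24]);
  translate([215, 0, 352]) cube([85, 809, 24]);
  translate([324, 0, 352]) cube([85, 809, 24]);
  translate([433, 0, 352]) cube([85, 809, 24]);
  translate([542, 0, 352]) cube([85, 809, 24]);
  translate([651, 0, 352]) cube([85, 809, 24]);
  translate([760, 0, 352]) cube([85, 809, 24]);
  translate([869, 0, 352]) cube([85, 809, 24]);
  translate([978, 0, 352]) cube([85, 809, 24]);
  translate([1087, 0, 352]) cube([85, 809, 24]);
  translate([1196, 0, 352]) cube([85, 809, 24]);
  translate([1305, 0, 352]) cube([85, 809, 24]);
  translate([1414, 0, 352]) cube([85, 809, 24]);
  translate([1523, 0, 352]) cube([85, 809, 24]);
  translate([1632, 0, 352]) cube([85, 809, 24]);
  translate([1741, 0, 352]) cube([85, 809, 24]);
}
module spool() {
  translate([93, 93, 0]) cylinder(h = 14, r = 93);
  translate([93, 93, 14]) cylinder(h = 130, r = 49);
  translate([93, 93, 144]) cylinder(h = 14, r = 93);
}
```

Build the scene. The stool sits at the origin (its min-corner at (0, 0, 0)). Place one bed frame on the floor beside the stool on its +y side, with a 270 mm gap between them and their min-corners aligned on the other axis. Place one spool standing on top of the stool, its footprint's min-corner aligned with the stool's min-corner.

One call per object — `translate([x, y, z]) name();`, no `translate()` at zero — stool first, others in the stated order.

stool();
translate([0, 547, 0]) bed_frame();
translate([0, 0, 399]) spool();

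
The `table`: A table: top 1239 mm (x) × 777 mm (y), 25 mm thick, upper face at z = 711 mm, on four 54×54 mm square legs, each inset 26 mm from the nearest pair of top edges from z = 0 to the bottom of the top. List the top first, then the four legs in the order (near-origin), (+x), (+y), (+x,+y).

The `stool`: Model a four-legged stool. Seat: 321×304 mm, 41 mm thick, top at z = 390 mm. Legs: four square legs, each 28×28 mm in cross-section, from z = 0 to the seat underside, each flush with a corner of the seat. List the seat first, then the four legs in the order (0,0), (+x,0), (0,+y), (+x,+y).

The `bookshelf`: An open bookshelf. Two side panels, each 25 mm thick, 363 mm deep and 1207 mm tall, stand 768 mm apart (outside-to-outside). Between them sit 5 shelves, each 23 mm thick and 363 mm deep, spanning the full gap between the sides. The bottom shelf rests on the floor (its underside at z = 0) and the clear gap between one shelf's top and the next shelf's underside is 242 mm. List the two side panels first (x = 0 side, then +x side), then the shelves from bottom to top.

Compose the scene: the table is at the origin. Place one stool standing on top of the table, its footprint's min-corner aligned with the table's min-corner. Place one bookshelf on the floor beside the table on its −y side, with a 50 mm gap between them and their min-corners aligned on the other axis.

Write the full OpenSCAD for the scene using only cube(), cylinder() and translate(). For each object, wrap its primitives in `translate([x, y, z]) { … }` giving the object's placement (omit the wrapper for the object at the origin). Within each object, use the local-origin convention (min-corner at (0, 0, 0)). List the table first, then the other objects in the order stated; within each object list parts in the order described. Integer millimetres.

translate([0, 0, 686]) cube([1239, 777, 25]);
translate([26, 26, 0]) cube([54, 54, 686]);
translate([1159, 26, 0]) cube([54, 54, 686]);
translate([26, 697, 0]) cube([54, 54, 686]);
translate([1159, 697, 0]) cube([54, 54, 686]);
translate([0, 0, 711]) {
  translate([0, 0, 349]) cube([321, 304, 41]);
  cube([28, 28, 349]);
  translate([293, 0, 0]) cube([28, 28, 349]);
  translate([0, 276, 0]) cube([28, 28, 349]);
  translate([293, 276, 0]) cube([28, 28, 349]);
}
translate([0, -413, 0]) {
  cube([25, 363, 1207]);
  translate([743, 0, 0]) cube([25, 363, 1207]);
  translate([25, 0, 0]) cube([718, 363, 23]);
  translate([25, 0, 265]) cube([718, 363, 23]);
  translate([25, 0, 530]) cube([718, 363, 23]);
  translate([25, 0, 795]) cube([718, 363, 23]);
  translate([25, 0, 1060]) cube([718, 363, 23]);
}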